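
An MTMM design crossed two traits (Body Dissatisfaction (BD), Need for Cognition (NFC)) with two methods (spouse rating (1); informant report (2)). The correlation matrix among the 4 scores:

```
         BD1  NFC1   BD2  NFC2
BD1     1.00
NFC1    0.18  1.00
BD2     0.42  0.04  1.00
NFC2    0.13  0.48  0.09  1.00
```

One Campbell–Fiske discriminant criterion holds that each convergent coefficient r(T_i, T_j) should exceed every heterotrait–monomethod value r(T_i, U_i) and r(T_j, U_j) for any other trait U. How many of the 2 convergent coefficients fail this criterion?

0

Convergent coefficients and their comparison sets:
BD (methods 1·2): 0.42 vs {0.18, 0.09} → pass.
NFC (methods 1·2): 0.48 vs {0.18, 0.09} → pass.
0 of 2 fail.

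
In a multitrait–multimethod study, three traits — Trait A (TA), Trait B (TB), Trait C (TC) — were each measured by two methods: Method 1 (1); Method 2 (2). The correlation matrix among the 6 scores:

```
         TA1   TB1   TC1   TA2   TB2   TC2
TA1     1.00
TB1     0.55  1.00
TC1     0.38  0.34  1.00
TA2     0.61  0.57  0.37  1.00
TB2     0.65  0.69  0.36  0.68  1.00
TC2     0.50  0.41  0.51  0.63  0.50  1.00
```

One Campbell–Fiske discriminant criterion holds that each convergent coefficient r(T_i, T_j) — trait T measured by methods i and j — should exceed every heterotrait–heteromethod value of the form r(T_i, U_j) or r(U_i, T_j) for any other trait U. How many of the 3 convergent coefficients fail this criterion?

Each convergent coefficient versus the relevant comparison correlations:
TA (methods 1·2): 0.61 vs {0.65, 0.57, 0.50, 0.37} → fail.
TB (methods 1·2): 0.69 vs {0.57, 0.65, 0.41, 0.36} → pass.
TC (methods 1·2): 0.51 vs {0.37, 0.50, 0.36, 0.41} → pass.
1 of 3 fail.

1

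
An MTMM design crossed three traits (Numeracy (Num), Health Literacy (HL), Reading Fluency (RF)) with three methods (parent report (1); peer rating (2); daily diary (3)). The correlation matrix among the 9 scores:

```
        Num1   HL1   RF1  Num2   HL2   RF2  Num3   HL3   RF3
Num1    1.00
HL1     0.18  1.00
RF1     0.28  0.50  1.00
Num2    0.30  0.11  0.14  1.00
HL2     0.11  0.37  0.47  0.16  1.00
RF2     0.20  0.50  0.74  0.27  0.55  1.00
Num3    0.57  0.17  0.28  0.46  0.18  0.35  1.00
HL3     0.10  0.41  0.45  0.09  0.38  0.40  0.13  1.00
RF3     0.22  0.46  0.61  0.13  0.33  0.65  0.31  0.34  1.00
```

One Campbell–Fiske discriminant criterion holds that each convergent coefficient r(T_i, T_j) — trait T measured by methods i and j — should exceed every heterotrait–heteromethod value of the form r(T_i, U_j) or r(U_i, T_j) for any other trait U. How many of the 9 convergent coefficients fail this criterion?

Each convergent coefficient versus the relevant comparison correlations:
Num (methods 1·2): 0.30 vs {0.11, 0.11, 0.20, 0.14} → pass.
Num (methods 1·3): 0.57 vs {0.10, 0.17, 0.22, 0.28} → pass.
Num (methods 2·3): 0.46 vs {0.09, 0.18, 0.13, 0.35} → pass.
HL (methods 1·2): 0.37 vs {0.11, 0.11, 0.50, 0.47} → fail.
HL (methods 1·3): 0.41 vs {0.17, 0.10, 0.46, 0.45} → fail.
HL (methods 2·3): 0.38 vs {0.18, 0.09, 0.33, 0.40} → fail.
RF (methods 1·2): 0.74 vs {0.14, 0.20, 0.47, 0.50} → pass.
RF (methods 1·3): 0.61 vs {0.28, 0.22, 0.45, 0.46} → pass.
RF (methods 2·3): 0.65 vs {0.35, 0.13, 0.40, 0.33} → pass.
3 of 9 fail.

3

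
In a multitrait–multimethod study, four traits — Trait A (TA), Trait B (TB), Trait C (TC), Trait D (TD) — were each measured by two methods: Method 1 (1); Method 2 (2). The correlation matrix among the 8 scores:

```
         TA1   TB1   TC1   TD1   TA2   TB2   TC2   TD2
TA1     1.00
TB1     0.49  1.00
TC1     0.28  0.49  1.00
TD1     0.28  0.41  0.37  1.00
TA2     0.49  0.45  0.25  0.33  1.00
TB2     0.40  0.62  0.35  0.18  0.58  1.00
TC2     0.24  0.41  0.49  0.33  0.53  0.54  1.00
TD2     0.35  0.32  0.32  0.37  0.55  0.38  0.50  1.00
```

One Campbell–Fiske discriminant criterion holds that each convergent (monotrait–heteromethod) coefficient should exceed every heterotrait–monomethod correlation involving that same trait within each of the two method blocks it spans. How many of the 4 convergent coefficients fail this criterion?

3

Each convergent coefficient versus the relevant comparison correlations:
TA (methods 1·2): 0.49 vs {0.49, 0.58, 0.28, 0.53, 0.28, 0.55} → fail.
TB (methods 1·2): 0.62 vs {0.49, 0.58, 0.49, 0.54, 0.41, 0.38} → pass.
TC (methods 1·2): 0.49 vs {0.28, 0.53, 0.49, 0.54, 0.37, 0.50} → fail.
TD (methods 1·2): 0.37 vs {0.28, 0.55, 0.41, 0.38, 0.37, 0.50} → fail.
3 of 4 fail.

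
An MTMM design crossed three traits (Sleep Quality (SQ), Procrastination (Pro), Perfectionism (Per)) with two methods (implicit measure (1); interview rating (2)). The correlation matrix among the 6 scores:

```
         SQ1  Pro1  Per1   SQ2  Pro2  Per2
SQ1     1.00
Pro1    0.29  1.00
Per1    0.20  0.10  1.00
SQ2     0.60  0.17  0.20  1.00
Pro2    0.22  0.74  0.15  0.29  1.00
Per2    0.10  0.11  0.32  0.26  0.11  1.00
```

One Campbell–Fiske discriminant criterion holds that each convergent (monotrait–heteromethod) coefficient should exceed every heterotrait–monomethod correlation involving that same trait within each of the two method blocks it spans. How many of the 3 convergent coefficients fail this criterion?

Convergent coefficients and their comparison sets:
SQ (methods 1·2): 0.60 vs {0.29, 0.29, 0.20, 0.26} → pass.
Pro (methods 1·2): 0.74 vs {0.29, 0.29, 0.10, 0.11} → pass.
Per (methods 1·2): 0.32 vs {0.20, 0.26, 0.10, 0.11} → pass.
0 of 3 fail.

0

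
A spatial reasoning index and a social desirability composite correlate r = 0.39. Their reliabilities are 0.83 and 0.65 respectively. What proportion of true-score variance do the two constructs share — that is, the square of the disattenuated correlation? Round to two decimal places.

0.28

Disattenuated r = 0.39 / √(0.83 × 0.65) = 0.39 / 0.7345 = 0.5310.
Shared true-score variance = 0.5310² = 0.2820 ≈ 0.28.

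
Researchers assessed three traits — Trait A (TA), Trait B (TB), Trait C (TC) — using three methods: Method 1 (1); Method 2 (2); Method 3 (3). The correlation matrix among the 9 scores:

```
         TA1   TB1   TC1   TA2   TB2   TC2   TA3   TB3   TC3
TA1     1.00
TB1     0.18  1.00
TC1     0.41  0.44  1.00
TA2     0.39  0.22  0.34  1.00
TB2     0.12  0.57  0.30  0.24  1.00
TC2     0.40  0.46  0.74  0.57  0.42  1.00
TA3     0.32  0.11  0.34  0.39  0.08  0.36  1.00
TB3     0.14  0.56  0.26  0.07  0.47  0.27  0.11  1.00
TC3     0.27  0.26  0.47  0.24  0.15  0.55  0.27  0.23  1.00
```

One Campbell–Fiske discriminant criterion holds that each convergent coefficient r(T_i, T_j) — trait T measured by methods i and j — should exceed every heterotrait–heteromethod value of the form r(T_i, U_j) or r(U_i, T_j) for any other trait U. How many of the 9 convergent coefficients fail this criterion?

Convergent coefficients and their comparison sets:
TA (methods 1·2): 0.39 vs {0.12, 0.22, 0.40, 0.34} → fail.
TA (methods 1·3): 0.32 vs {0.14, 0.11, 0.27, 0.34} → fail.
TA (methods 2·3): 0.39 vs {0.07, 0.08, 0.24, 0.36} → pass.
TB (methods 1·2): 0.57 vs {0.22, 0.12, 0.46, 0.30} → pass.
TB (methods 1·3): 0.56 vs {0.11, 0.14, 0.26, 0.26} → pass.
TB (methods 2·3): 0.47 vs {0.08, 0.07, 0.15, 0.27} → pass.
TC (methods 1·2): 0.74 vs {0.34, 0.40, 0.30, 0.46} → pass.
TC (methods 1·3): 0.47 vs {0.34, 0.27, 0.26, 0.26} → pass.
TC (methods 2·3): 0.55 vs {0.36, 0.24, 0.27, 0.15} → pass.
2 of 9 fail.

2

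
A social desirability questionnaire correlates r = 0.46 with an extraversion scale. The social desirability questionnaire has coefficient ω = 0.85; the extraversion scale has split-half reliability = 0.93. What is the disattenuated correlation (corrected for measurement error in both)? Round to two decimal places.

r_true = r_obs / √(r_xx · r_yy) = 0.46 / √(0.85 × 0.93) = 0.46 / √0.7905 = 0.46 / 0.8891 ≈ 0.52.

0.52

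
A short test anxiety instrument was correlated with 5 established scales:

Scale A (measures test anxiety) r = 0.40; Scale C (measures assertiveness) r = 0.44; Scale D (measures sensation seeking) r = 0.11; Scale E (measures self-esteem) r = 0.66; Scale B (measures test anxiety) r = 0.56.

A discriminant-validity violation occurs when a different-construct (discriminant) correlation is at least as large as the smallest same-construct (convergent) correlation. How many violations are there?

Convergent (same construct = test anxiety): Scale A, Scale B.
Smallest convergent = 0.40. Discriminant values: 0.44, 0.11, 0.66; count ≥ 0.40 → 2.

2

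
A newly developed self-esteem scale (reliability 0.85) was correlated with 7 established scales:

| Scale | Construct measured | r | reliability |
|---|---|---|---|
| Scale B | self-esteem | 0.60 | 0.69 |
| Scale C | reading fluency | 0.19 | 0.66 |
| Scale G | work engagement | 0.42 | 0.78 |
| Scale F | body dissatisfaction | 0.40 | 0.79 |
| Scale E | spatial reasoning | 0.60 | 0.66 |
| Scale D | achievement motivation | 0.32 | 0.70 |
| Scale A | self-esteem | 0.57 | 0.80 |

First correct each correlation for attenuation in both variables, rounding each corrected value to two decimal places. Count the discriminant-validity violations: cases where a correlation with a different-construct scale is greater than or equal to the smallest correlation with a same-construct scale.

Disattenuated r (r / √(r_scale · r_new)):
  Scale B (conv): 0.60 / √(0.69·0.85) = 0.78
  Scale C (disc): 0.19 / √(0.66·0.85) = 0.25
  Scale G (disc): 0.42 / √(0.78·0.85) = 0.52
  Scale F (disc): 0.40 / √(0.79·0.85) = 0.49
  Scale E (disc): 0.60 / √(0.66·0.85) = 0.80
  Scale D (disc): 0.32 / √(0.70·0.85) = 0.41
  Scale A (conv): 0.57 / √(0.80·0.85) = 0.69
Smallest convergent = 0.69. Discriminant values: 0.25, 0.52, 0.49, 0.80, 0.41; count ≥ 0.69 → 1.

1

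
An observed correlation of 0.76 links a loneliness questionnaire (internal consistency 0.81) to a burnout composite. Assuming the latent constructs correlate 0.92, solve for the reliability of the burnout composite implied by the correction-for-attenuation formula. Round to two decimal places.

r_true = r_obs / √(r_xx · r_yy) ⇒ 0.92 = 0.76 / √(0.81 · r_yy).
√(0.81 · r_yy) = 0.76 / 0.92 = 0.8261; 0.81 · r_yy = 0.6824; r_yy = 0.6824 / 0.81 ≈ 0.84.

0.84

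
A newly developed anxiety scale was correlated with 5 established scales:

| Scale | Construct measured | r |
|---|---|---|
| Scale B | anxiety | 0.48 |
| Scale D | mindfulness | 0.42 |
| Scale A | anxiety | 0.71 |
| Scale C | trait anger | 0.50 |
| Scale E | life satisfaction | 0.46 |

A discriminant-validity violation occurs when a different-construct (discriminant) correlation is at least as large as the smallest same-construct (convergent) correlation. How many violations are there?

1

Convergent (same construct = anxiety): Scale B, Scale A.
Smallest convergent = 0.48. Discriminant values: 0.42, 0.50, 0.46; count ≥ 0.48 → 1.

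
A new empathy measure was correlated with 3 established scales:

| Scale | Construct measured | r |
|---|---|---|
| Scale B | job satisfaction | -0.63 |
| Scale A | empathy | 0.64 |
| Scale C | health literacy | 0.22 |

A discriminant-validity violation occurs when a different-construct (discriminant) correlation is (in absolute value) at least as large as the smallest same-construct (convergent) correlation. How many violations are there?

Convergent (same construct = empathy): Scale A.
Smallest convergent = 0.64. Discriminant |r|: 0.63, 0.22; count ≥ 0.64 → 0.

0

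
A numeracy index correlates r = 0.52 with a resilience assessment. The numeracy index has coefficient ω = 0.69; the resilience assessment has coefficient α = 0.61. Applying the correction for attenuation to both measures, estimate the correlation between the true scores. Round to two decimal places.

0.80

r_true = r_obs / √(r_xx · r_yy) = 0.52 / √(0.69 × 0.61) = 0.52 / √0.4209 = 0.52 / 0.6488 ≈ 0.80.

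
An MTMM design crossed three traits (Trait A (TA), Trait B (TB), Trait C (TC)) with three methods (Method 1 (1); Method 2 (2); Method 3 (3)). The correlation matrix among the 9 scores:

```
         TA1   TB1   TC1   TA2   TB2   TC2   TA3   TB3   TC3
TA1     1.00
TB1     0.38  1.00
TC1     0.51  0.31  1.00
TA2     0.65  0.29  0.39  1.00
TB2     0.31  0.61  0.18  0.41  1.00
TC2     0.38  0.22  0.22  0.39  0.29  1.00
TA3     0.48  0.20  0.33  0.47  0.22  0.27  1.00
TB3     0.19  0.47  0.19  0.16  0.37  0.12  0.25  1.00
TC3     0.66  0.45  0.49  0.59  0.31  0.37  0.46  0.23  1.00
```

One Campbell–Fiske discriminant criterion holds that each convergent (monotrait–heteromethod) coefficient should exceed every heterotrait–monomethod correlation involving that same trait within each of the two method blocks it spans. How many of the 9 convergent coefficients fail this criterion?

Each convergent coefficient versus the relevant comparison correlations:
TA (methods 1·2): 0.65 vs {0.38, 0.41, 0.51, 0.39} → pass.
TA (methods 1·3): 0.48 vs {0.38, 0.25, 0.51, 0.46} → fail.
TA (methods 2·3): 0.47 vs {0.41, 0.25, 0.39, 0.46} → pass.
TB (methods 1·2): 0.61 vs {0.38, 0.41, 0.31, 0.29} → pass.
TB (methods 1·3): 0.47 vs {0.38, 0.25, 0.31, 0.23} → pass.
TB (methods 2·3): 0.37 vs {0.41, 0.25, 0.29, 0.23} → fail.
TC (methods 1·2): 0.22 vs {0.51, 0.39, 0.31, 0.29} → fail.
TC (methods 1·3): 0.49 vs {0.51, 0.46, 0.31, 0.23} → fail.
TC (methods 2·3): 0.37 vs {0.39, 0.46, 0.29, 0.23} → fail.
5 of 9 fail.

5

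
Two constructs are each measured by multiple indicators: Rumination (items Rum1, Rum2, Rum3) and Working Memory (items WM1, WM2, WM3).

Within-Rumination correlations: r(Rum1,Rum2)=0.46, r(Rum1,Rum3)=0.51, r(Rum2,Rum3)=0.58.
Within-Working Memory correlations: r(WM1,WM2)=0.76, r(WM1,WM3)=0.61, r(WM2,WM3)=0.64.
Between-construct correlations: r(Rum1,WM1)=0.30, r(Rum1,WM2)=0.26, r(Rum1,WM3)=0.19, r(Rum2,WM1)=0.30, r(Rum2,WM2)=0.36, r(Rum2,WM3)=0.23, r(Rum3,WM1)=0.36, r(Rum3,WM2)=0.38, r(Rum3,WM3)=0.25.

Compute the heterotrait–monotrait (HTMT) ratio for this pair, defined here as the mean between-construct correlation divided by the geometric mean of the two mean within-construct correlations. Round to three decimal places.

Mean heterotrait r = 2.63/9 = 0.2922.
Mean within-Rum = 1.55/3 = 0.5167; mean within-WM = 2.01/3 = 0.6700.
Geometric mean = √(0.5167 × 0.6700) = 0.5884.
HTMT = 0.2922 / 0.5884 = 0.497.

0.497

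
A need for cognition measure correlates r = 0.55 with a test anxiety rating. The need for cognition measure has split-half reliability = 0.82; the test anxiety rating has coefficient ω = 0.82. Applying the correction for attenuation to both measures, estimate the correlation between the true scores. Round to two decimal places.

r_true = r_obs / √(r_xx · r_yy) = 0.55 / √(0.82 × 0.82) = 0.55 / √0.6724 = 0.55 / 0.8200 ≈ 0.67.

0.67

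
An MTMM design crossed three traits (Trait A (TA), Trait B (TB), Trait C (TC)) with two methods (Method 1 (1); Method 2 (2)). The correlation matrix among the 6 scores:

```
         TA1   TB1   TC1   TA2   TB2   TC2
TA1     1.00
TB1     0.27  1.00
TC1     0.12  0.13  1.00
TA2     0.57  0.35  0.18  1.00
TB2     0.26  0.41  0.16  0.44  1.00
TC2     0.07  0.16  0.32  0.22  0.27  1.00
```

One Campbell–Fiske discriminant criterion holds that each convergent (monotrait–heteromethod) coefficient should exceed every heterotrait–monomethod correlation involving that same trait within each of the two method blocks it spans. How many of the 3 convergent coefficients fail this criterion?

Checking each validity diagonal entry against its comparison values:
TA (methods 1·2): 0.57 vs {0.27, 0.44, 0.12, 0.22} → pass.
TB (methods 1·2): 0.41 vs {0.27, 0.44, 0.13, 0.27} → fail.
TC (methods 1·2): 0.32 vs {0.12, 0.22, 0.13, 0.27} → pass.
1 of 3 fail.

1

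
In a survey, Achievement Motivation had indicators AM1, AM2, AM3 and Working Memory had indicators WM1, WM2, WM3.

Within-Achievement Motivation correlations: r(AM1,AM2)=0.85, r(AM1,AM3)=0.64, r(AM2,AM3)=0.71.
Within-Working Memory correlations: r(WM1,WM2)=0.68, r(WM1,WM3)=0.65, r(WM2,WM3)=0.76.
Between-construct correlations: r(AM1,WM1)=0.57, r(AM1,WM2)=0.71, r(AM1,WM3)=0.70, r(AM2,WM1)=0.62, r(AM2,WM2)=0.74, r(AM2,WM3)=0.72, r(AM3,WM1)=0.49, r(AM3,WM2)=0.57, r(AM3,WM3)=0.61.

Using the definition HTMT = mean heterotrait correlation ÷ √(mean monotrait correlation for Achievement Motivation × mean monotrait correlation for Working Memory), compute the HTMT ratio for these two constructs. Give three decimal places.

0.891

Mean between = 5.73/9 = 0.6367.
Mean within-AM = 2.20/3 = 0.7333; mean within-WM = 2.09/3 = 0.6967.
Geometric mean = √(0.7333 × 0.6967) = 0.7148.
HTMT = 0.6367 / 0.7148 = 0.891.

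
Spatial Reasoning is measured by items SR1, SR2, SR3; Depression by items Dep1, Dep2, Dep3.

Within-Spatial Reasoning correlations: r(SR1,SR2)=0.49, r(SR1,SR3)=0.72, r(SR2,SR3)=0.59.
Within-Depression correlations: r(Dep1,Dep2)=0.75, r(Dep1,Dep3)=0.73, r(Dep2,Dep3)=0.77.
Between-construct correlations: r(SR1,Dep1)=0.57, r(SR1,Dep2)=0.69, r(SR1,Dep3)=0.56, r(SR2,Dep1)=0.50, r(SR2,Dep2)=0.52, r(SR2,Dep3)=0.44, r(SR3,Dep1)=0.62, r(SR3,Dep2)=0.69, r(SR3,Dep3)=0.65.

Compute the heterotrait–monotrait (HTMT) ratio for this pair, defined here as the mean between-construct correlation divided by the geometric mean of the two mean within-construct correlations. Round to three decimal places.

Between-construct mean = 5.24/9 = 0.5822.
Mean within-SR = 1.80/3 = 0.6000; mean within-Dep = 2.25/3 = 0.7500.
Geometric mean = √(0.6000 × 0.7500) = 0.6708.
HTMT = 0.5822 / 0.6708 = 0.868.

0.868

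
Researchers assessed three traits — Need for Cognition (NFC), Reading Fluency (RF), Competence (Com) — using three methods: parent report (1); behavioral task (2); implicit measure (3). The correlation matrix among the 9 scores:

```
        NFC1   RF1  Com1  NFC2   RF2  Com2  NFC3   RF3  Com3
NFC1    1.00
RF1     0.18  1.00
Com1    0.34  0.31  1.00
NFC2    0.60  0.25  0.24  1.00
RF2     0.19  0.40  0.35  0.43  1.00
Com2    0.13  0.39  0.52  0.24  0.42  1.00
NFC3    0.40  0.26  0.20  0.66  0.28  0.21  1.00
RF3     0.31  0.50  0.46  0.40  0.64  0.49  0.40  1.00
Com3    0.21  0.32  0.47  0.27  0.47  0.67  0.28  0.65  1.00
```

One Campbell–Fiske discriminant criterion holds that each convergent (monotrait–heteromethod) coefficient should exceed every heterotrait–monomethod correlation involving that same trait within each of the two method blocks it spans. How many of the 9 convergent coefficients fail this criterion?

Convergent coefficients and their comparison sets:
NFC (methods 1·2): 0.60 vs {0.18, 0.43, 0.34, 0.24} → pass.
NFC (methods 1·3): 0.40 vs {0.18, 0.40, 0.34, 0.28} → fail.
NFC (methods 2·3): 0.66 vs {0.43, 0.40, 0.24, 0.28} → pass.
RF (methods 1·2): 0.40 vs {0.18, 0.43, 0.31, 0.42} → fail.
RF (methods 1·3): 0.50 vs {0.18, 0.40, 0.31, 0.65} → fail.
RF (methods 2·3): 0.64 vs {0.43, 0.40, 0.42, 0.65} → fail.
Com (methods 1·2): 0.52 vs {0.34, 0.24, 0.31, 0.42} → pass.
Com (methods 1·3): 0.47 vs {0.34, 0.28, 0.31, 0.65} → fail.
Com (methods 2·3): 0.67 vs {0.24, 0.28, 0.42, 0.65} → pass.
5 of 9 fail.

5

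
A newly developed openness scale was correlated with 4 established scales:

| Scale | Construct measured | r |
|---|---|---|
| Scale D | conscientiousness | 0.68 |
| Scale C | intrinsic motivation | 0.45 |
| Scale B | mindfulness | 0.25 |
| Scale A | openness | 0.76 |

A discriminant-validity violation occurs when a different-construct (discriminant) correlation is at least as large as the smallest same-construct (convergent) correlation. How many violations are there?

0

Convergent (same construct = openness): Scale A.
Smallest convergent = 0.76. Discriminant values: 0.68, 0.45, 0.25; count ≥ 0.76 → 0.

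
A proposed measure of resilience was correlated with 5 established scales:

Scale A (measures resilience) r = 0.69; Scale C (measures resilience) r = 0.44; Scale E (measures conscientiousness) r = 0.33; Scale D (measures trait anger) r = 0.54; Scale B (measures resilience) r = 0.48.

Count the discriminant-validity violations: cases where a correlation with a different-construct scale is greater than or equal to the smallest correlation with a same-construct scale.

Convergent (same construct = resilience): Scale A, Scale C, Scale B.
Smallest convergent = 0.44. Discriminant values: 0.33, 0.54; count ≥ 0.44 → 1.

1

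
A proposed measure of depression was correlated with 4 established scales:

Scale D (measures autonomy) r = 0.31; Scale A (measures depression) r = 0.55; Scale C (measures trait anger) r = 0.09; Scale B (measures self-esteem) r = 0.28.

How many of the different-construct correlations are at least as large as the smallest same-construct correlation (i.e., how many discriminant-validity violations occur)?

Convergent (same construct = depression): Scale A.
Smallest convergent = 0.55. Discriminant values: 0.31, 0.09, 0.28; count ≥ 0.55 → 0.

0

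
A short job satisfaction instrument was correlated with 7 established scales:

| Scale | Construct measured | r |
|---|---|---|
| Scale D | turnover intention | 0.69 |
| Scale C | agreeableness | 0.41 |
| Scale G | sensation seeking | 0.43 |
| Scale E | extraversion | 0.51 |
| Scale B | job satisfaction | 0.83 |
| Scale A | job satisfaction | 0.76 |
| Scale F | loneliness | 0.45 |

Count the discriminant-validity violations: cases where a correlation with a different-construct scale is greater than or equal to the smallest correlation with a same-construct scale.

Convergent (same construct = job satisfaction): Scale B, Scale A.
Smallest convergent = 0.76. Discriminant values: 0.69, 0.41, 0.43, 0.51, 0.45; count ≥ 0.76 → 0.

0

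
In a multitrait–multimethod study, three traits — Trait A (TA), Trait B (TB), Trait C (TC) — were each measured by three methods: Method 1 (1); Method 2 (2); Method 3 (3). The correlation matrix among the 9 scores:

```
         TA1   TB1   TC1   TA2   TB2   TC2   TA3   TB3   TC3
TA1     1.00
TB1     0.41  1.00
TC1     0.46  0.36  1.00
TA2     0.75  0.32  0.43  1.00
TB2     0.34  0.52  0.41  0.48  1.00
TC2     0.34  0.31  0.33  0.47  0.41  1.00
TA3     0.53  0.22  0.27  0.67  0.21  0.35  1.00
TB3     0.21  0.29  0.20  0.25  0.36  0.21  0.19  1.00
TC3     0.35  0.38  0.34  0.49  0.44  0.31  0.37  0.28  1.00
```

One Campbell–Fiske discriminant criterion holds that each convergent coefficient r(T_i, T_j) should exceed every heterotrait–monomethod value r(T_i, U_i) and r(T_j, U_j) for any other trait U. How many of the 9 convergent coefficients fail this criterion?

Convergent coefficients and their comparison sets:
TA (methods 1·2): 0.75 vs {0.41, 0.48, 0.46, 0.47} → pass.
TA (methods 1·3): 0.53 vs {0.41, 0.19, 0.46, 0.37} → pass.
TA (methods 2·3): 0.67 vs {0.48, 0.19, 0.47, 0.37} → pass.
TB (methods 1·2): 0.52 vs {0.41, 0.48, 0.36, 0.41} → pass.
TB (methods 1·3): 0.29 vs {0.41, 0.19, 0.36, 0.28} → fail.
TB (methods 2·3): 0.36 vs {0.48, 0.19, 0.41, 0.28} → fail.
TC (methods 1·2): 0.33 vs {0.46, 0.47, 0.36, 0.41} → fail.
TC (methods 1·3): 0.34 vs {0.46, 0.37, 0.36, 0.28} → fail.
TC (methods 2·3): 0.31 vs {0.47, 0.37, 0.41, 0.28} → fail.
5 of 9 fail.

5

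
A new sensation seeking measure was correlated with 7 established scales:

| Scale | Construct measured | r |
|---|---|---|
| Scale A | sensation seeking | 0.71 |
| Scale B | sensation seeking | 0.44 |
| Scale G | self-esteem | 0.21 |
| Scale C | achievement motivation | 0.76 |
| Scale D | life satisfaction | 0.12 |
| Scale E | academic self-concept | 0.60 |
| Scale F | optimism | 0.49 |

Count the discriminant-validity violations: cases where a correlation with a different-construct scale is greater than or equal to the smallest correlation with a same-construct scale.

Convergent (same construct = sensation seeking): Scale A, Scale B.
Smallest convergent = 0.44. Discriminant values: 0.21, 0.76, 0.12, 0.60, 0.49; count ≥ 0.44 → 3.

3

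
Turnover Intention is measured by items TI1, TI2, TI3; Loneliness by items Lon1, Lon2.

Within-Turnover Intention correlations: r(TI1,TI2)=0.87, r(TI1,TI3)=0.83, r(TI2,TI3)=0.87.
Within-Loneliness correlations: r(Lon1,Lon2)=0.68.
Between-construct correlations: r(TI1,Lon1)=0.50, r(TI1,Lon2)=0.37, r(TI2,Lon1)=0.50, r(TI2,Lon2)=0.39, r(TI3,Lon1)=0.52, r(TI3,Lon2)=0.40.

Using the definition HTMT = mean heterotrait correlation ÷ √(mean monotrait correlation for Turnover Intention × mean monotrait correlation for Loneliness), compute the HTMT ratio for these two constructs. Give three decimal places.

Mean heterotrait r = 2.68/6 = 0.4467.
Mean within-TI = 2.57/3 = 0.8567; mean within-Lon = 0.68/1 = 0.6800.
Geometric mean = √(0.8567 × 0.6800) = 0.7633.
HTMT = 0.4467 / 0.7633 = 0.585.

0.585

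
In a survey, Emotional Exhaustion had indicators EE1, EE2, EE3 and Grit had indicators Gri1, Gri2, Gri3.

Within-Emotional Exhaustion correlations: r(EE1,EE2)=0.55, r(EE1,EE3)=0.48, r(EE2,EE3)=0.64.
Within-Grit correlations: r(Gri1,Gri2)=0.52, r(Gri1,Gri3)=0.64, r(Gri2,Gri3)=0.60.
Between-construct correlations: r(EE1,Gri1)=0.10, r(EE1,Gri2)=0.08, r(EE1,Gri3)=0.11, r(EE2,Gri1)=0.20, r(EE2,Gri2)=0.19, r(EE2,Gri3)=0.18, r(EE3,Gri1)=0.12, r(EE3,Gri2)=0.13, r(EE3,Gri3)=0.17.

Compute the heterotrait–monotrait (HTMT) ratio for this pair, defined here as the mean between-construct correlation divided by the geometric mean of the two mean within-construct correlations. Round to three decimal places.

Mean between = 1.28/9 = 0.1422.
Mean within-EE = 1.67/3 = 0.5567; mean within-Gri = 1.76/3 = 0.5867.
Geometric mean = √(0.5567 × 0.5867) = 0.5715.
HTMT = 0.1422 / 0.5715 = 0.249.

0.249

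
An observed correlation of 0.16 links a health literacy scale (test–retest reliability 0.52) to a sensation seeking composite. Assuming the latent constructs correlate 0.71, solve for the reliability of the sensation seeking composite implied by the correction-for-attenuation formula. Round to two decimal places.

r_true = r_obs / √(r_xx · r_yy) ⇒ 0.71 = 0.16 / √(0.52 · r_yy).
√(0.52 · r_yy) = 0.16 / 0.71 = 0.2254; 0.52 · r_yy = 0.0508; r_yy = 0.0508 / 0.52 ≈ 0.10.

0.10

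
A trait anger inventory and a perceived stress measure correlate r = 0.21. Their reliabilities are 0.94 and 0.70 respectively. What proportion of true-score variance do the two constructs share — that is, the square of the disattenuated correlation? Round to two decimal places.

Disattenuated r = 0.21 / √(0.94 × 0.70) = 0.21 / 0.8112 = 0.2589.
Shared true-score variance = 0.2589² = 0.0670 ≈ 0.07.

0.07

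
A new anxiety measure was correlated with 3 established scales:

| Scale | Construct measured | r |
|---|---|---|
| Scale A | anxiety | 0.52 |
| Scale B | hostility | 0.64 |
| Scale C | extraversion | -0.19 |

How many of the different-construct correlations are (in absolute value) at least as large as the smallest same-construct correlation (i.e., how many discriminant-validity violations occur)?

1

Convergent (same construct = anxiety): Scale A.
Smallest convergent = 0.52. Discriminant |r|: 0.64, 0.19; count ≥ 0.52 → 1.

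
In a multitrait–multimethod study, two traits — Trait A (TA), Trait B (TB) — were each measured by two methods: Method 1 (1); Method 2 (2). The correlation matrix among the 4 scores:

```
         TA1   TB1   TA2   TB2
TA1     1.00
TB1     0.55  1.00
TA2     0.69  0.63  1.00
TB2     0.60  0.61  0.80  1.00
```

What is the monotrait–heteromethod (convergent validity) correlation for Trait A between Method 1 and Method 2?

0.69

Same trait (TA), different methods: r(TA1, TA2) = 0.69.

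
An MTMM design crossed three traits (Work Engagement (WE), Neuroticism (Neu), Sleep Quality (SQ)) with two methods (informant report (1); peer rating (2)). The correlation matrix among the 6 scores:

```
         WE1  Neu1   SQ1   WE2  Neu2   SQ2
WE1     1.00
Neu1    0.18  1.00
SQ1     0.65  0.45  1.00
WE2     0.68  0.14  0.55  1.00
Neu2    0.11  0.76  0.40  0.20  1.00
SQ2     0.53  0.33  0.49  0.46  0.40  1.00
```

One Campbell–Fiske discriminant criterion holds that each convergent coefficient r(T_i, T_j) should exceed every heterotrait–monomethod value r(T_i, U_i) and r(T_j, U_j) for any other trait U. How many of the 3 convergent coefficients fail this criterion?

1

Checking each validity diagonal entry against its comparison values:
WE (methods 1·2): 0.68 vs {0.18, 0.20, 0.65, 0.46} → pass.
Neu (methods 1·2): 0.76 vs {0.18, 0.20, 0.45, 0.40} → pass.
SQ (methods 1·2): 0.49 vs {0.65, 0.46, 0.45, 0.40} → fail.
1 of 3 fail.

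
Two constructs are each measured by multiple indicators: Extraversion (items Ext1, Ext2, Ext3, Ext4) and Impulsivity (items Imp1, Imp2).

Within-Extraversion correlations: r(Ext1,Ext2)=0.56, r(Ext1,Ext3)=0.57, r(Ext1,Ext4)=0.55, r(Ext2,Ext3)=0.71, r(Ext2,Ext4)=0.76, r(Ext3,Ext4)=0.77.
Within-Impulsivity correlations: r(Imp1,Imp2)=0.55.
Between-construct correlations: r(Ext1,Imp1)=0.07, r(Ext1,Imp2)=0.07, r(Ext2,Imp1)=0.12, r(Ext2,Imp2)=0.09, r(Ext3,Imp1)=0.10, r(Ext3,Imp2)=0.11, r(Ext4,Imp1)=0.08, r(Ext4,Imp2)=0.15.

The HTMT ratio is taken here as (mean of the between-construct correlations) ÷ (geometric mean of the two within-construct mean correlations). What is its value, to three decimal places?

0.165

Mean between = 0.79/8 = 0.0988.
Mean within-Ext = 3.92/6 = 0.6533; mean within-Imp = 0.55/1 = 0.5500.
Geometric mean = √(0.6533 × 0.5500) = 0.5994.
HTMT = 0.0988 / 0.5994 = 0.165.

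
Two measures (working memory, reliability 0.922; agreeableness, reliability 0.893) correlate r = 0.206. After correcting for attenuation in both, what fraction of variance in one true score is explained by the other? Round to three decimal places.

0.052

Disattenuated r = 0.206 / √(0.922 × 0.893) = 0.206 / 0.9074 = 0.2270.
Shared true-score variance = 0.2270² = 0.0515 ≈ 0.052.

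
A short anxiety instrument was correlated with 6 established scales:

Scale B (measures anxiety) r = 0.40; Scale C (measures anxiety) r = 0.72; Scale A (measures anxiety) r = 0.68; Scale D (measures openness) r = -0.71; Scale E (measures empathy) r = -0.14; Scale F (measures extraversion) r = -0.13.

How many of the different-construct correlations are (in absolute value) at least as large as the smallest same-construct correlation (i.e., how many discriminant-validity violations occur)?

Convergent (same construct = anxiety): Scale B, Scale C, Scale A.
Smallest convergent = 0.40. Discriminant |r|: 0.71, 0.14, 0.13; count ≥ 0.40 → 1.

1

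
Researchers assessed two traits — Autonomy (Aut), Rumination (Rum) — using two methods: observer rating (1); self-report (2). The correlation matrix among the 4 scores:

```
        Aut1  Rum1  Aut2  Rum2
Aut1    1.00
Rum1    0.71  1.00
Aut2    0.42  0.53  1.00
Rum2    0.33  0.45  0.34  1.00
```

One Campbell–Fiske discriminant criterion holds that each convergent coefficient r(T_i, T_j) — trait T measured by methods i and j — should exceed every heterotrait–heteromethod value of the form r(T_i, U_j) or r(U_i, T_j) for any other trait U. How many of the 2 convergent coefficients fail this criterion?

2

Each convergent coefficient versus the relevant comparison correlations:
Aut (methods 1·2): 0.42 vs {0.33, 0.53} → fail.
Rum (methods 1·2): 0.45 vs {0.53, 0.33} → fail.
2 of 2 fail.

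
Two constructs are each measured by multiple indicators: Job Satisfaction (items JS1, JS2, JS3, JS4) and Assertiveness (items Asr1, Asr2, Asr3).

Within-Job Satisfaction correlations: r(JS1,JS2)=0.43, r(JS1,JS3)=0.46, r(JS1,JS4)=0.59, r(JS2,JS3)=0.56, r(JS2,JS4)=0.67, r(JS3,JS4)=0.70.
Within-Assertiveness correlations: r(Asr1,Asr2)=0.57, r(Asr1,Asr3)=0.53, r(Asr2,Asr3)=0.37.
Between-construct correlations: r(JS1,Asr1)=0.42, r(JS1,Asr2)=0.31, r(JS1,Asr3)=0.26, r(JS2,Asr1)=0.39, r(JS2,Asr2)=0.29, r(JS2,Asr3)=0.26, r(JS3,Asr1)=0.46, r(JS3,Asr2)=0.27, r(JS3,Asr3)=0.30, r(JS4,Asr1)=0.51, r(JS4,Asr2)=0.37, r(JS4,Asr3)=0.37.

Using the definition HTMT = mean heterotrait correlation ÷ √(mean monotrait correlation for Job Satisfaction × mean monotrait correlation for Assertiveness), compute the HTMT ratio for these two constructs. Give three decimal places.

0.665

Mean between = 4.21/12 = 0.3508.
Mean within-JS = 3.41/6 = 0.5683; mean within-Asr = 1.47/3 = 0.4900.
Geometric mean = √(0.5683 × 0.4900) = 0.5277.
HTMT = 0.3508 / 0.5277 = 0.665.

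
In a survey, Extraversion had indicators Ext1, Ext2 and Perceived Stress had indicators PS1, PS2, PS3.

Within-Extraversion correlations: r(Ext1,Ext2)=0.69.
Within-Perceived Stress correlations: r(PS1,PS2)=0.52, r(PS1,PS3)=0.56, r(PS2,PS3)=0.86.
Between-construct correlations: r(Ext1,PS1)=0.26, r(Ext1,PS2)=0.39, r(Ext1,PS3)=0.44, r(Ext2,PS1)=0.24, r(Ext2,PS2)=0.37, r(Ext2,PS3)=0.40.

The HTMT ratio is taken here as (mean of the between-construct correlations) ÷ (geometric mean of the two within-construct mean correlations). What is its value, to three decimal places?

0.524

Between-construct mean = 2.10/6 = 0.3500.
Mean within-Ext = 0.69/1 = 0.6900; mean within-PS = 1.94/3 = 0.6467.
Geometric mean = √(0.6900 × 0.6467) = 0.6680.
HTMT = 0.3500 / 0.6680 = 0.524.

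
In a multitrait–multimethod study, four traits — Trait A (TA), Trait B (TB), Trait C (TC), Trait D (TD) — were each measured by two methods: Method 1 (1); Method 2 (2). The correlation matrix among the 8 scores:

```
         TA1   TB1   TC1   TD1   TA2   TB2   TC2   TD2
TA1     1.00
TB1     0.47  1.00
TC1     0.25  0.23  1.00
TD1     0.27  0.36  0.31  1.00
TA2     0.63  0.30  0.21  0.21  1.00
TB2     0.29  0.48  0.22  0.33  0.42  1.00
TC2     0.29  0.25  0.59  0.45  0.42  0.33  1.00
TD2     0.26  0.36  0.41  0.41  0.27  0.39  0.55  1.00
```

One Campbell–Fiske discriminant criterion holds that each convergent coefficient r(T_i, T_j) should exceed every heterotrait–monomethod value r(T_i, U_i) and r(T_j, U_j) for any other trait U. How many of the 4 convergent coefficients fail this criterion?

1

Convergent coefficients and their comparison sets:
TA (methods 1·2): 0.63 vs {0.47, 0.42, 0.25, 0.42, 0.27, 0.27} → pass.
TB (methods 1·2): 0.48 vs {0.47, 0.42, 0.23, 0.33, 0.36, 0.39} → pass.
TC (methods 1·2): 0.59 vs {0.25, 0.42, 0.23, 0.33, 0.31, 0.55} → pass.
TD (methods 1·2): 0.41 vs {0.27, 0.27, 0.36, 0.39, 0.31, 0.55} → fail.
1 of 4 fail.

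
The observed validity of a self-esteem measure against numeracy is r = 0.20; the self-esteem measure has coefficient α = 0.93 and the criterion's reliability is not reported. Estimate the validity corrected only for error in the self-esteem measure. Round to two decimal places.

0.21

Single correction: r_c = r_obs / √r_xx = 0.20 / √0.93 = 0.20 / 0.9644 ≈ 0.21.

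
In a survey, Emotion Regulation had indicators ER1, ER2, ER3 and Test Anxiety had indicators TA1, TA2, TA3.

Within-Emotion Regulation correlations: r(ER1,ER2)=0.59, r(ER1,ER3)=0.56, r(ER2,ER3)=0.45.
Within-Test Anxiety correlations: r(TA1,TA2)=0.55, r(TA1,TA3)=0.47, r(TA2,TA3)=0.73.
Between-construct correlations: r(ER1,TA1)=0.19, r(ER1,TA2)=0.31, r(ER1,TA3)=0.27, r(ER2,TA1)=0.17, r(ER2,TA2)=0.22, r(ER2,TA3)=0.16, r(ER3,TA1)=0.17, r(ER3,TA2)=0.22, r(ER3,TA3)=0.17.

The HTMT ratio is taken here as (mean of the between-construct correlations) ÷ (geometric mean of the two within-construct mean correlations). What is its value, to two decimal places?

Between-construct mean = 1.88/9 = 0.2089.
Mean within-ER = 1.60/3 = 0.5333; mean within-TA = 1.75/3 = 0.5833.
Geometric mean = √(0.5333 × 0.5833) = 0.5577.
HTMT = 0.2089 / 0.5577 = 0.37.

0.37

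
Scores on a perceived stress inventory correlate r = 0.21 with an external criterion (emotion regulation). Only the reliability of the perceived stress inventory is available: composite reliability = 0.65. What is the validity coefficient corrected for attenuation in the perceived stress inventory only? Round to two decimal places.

0.26

Single correction: r_c = r_obs / √r_xx = 0.21 / √0.65 = 0.21 / 0.8062 ≈ 0.26.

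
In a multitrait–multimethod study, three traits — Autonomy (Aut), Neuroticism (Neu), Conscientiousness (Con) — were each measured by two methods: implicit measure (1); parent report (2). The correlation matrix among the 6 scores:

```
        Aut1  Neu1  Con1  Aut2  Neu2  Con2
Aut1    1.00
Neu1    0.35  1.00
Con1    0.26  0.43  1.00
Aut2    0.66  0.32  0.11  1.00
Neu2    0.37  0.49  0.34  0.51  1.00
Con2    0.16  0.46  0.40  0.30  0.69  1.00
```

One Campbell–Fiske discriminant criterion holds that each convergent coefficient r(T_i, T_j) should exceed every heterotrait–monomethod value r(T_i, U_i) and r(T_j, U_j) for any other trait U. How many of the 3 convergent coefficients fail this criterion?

Checking each validity diagonal entry against its comparison values:
Aut (methods 1·2): 0.66 vs {0.35, 0.51, 0.26, 0.30} → pass.
Neu (methods 1·2): 0.49 vs {0.35, 0.51, 0.43, 0.69} → fail.
Con (methods 1·2): 0.40 vs {0.26, 0.30, 0.43, 0.69} → fail.
2 of 3 fail.

2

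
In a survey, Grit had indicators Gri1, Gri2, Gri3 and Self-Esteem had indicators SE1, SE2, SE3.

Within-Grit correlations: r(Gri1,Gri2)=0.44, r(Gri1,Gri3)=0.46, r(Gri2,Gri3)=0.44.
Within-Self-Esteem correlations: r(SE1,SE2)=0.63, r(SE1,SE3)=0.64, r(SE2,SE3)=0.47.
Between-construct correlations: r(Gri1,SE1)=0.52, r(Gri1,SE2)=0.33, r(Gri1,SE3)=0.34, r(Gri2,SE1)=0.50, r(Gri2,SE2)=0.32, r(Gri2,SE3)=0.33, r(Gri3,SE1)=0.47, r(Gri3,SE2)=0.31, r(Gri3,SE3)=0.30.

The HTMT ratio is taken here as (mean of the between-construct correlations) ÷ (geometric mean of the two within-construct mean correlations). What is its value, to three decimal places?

0.747

Between-construct mean = 3.42/9 = 0.3800.
Mean within-Gri = 1.34/3 = 0.4467; mean within-SE = 1.74/3 = 0.5800.
Geometric mean = √(0.4467 × 0.5800) = 0.5090.
HTMT = 0.3800 / 0.5090 = 0.747.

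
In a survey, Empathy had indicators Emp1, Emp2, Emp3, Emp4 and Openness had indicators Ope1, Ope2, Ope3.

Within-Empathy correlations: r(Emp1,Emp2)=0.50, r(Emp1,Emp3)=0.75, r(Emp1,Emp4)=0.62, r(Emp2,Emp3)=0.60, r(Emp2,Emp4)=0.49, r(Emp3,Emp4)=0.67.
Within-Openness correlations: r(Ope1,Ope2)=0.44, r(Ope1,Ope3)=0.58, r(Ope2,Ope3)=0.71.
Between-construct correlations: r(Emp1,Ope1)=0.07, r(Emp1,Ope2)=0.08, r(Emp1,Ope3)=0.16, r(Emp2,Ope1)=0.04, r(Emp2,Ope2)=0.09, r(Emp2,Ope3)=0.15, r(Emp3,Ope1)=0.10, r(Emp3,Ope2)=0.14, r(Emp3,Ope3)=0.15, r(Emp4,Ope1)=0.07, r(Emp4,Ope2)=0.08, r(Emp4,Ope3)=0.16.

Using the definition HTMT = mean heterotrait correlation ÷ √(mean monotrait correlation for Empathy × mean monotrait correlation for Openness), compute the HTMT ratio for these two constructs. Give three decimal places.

0.182

Between-construct mean = 1.29/12 = 0.1075.
Mean within-Emp = 3.63/6 = 0.6050; mean within-Ope = 1.73/3 = 0.5767.
Geometric mean = √(0.6050 × 0.5767) = 0.5907.
HTMT = 0.1075 / 0.5907 = 0.182.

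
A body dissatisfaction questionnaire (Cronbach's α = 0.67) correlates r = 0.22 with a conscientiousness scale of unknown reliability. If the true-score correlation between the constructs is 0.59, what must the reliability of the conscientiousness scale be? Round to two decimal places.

0.21

r_true = r_obs / √(r_xx · r_yy) ⇒ 0.59 = 0.22 / √(0.67 · r_yy).
√(0.67 · r_yy) = 0.22 / 0.59 = 0.3729; 0.67 · r_yy = 0.1391; r_yy = 0.1391 / 0.67 ≈ 0.21.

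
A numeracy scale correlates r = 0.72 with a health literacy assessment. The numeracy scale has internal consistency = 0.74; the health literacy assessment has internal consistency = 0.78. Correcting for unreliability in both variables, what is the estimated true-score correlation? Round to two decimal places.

0.95

r_true = r_obs / √(r_xx · r_yy) = 0.72 / √(0.74 × 0.78) = 0.72 / √0.5772 = 0.72 / 0.7597 ≈ 0.95.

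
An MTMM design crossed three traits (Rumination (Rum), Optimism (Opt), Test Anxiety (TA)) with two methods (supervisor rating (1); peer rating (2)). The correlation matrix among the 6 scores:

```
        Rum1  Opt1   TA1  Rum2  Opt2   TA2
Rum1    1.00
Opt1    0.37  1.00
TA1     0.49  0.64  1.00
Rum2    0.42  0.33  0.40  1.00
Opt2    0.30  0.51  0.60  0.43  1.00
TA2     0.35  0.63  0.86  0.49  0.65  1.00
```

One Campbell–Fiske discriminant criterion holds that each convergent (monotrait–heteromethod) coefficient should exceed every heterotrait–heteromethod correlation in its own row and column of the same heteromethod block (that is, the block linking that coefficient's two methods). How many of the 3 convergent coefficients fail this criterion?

1

Each convergent coefficient versus the relevant comparison correlations:
Rum (methods 1·2): 0.42 vs {0.30, 0.33, 0.35, 0.40} → pass.
Opt (methods 1·2): 0.51 vs {0.33, 0.30, 0.63, 0.60} → fail.
TA (methods 1·2): 0.86 vs {0.40, 0.35, 0.60, 0.63} → pass.
1 of 3 fail.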